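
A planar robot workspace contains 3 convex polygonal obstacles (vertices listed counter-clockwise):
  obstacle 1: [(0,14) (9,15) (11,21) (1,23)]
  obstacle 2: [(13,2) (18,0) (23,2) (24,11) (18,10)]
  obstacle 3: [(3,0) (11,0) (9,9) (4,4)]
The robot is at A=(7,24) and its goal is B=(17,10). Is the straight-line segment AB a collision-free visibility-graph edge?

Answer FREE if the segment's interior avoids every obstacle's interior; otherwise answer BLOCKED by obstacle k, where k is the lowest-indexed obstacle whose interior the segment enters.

Obstacle 1 [(0,14) (9,15) (11,21) (1,23)]:
  edge (0,14)–(9,15): clear
  edge (9,15)–(11,21): crosses AB
  edge (11,21)–(1,23): crosses AB
  edge (1,23)–(0,14): clear
  → BLOCKED
Obstacle 2 [(13,2) (18,0) (23,2) (24,11) (18,10)]:
  edge (13,2)–(18,0): clear
  edge (18,0)–(23,2): clear
  edge (23,2)–(24,11): clear
  edge (24,11)–(18,10): clear
  edge (18,10)–(13,2): clear
  midpoint (12,17) outside
  → clear
Obstacle 3 [(3,0) (11,0) (9,9) (4,4)]:
  edge (3,0)–(11,0): clear
  edge (11,0)–(9,9): clear
  edge (9,9)–(4,4): clear
  edge (4,4)–(3,0): clear
  midpoint (12,17) outside
  → clear

BLOCKED by obstacle 1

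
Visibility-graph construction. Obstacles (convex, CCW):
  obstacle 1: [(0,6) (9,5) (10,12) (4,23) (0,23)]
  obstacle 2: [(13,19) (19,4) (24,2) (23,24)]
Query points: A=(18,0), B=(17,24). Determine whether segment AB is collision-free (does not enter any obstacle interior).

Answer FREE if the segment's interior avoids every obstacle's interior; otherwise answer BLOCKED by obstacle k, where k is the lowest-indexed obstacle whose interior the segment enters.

BLOCKED by obstacle 2

Obstacle 1 [(0,6) (9,5) (10,12) (4,23) (0,23)]:
  edge (0,6)–(9,5): clear
  edge (9,5)–(10,12): clear
  edge (10,12)–(4,23): clear
  edge (4,23)–(0,23): clear
  edge (0,23)–(0,6): clear
  midpoint (35/2,12) outside
  → clear
Obstacle 2 [(13,19) (19,4) (24,2) (23,24)]:
  edge (13,19)–(19,4): crosses AB
  edge (19,4)–(24,2): clear
  edge (24,2)–(23,24): clear
  edge (23,24)–(13,19): crosses AB
  → BLOCKED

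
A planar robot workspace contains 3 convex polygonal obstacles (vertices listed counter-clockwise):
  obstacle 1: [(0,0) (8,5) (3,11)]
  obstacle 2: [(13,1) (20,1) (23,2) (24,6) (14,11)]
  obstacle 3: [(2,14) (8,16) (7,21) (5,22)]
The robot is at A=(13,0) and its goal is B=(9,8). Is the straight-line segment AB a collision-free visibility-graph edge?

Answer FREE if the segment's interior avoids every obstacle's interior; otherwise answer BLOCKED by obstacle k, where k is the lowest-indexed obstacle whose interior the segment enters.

FREE

Obstacle 1 [(0,0) (8,5) (3,11)]:
  edge (0,0)–(8,5): clear
  edge (8,5)–(3,11): clear
  edge (3,11)–(0,0): clear
  midpoint (11,4) outside
  → clear
Obstacle 2 [(13,1) (20,1) (23,2) (24,6) (14,11)]:
  edge (13,1)–(20,1): clear
  edge (20,1)–(23,2): clear
  edge (23,2)–(24,6): clear
  edge (24,6)–(14,11): clear
  edge (14,11)–(13,1): clear
  midpoint (11,4) outside
  → clear
Obstacle 3 [(2,14) (8,16) (7,21) (5,22)]:
  edge (2,14)–(8,16): clear
  edge (8,16)–(7,21): clear
  edge (7,21)–(5,22): clear
  edge (5,22)–(2,14): clear
  midpoint (11,4) outside
  → clear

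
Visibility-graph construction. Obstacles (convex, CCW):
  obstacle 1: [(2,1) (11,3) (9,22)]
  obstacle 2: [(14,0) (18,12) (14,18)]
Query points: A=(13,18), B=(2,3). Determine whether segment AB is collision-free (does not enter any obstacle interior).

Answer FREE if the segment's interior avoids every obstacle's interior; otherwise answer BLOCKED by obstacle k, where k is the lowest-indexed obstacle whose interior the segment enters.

BLOCKED by obstacle 1

Obstacle 1 [(2,1) (11,3) (9,22)]:
  edge (2,1)–(11,3): clear
  edge (11,3)–(9,22): crosses AB
  edge (9,22)–(2,1): crosses AB
  → BLOCKED
Obstacle 2 [(14,0) (18,12) (14,18)]:
  edge (14,0)–(18,12): clear
  edge (18,12)–(14,18): clear
  edge (14,18)–(14,0): clear
  midpoint (15/2,21/2) outside
  → clear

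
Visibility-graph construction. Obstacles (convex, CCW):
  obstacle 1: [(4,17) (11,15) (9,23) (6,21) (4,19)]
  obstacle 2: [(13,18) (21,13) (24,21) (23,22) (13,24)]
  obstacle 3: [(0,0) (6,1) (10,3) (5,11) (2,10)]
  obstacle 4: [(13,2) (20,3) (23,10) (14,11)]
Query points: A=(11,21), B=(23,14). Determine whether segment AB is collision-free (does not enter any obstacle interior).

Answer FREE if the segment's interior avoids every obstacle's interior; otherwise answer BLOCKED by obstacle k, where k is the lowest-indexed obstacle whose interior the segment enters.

BLOCKED by obstacle 2

Obstacle 1 [(4,17) (11,15) (9,23) (6,21) (4,19)]:
  edge (4,17)–(11,15): clear
  edge (11,15)–(9,23): clear
  edge (9,23)–(6,21): clear
  edge (6,21)–(4,19): clear
  edge (4,19)–(4,17): clear
  midpoint (17,35/2) outside
  → clear
Obstacle 2 [(13,18) (21,13) (24,21) (23,22) (13,24)]:
  edge (13,18)–(21,13): clear
  edge (21,13)–(24,21): crosses AB
  edge (24,21)–(23,22): clear
  edge (23,22)–(13,24): clear
  edge (13,24)–(13,18): crosses AB
  → BLOCKED
Obstacle 3 [(0,0) (6,1) (10,3) (5,11) (2,10)]:
  edge (0,0)–(6,1): clear
  edge (6,1)–(10,3): clear
  edge (10,3)–(5,11): clear
  edge (5,11)–(2,10): clear
  edge (2,10)–(0,0): clear
  midpoint (17,35/2) outside
  → clear
Obstacle 4 [(13,2) (20,3) (23,10) (14,11)]:
  edge (13,2)–(20,3): clear
  edge (20,3)–(23,10): clear
  edge (23,10)–(14,11): clear
  edge (14,11)–(13,2): clear
  midpoint (17,35/2) outside
  → clear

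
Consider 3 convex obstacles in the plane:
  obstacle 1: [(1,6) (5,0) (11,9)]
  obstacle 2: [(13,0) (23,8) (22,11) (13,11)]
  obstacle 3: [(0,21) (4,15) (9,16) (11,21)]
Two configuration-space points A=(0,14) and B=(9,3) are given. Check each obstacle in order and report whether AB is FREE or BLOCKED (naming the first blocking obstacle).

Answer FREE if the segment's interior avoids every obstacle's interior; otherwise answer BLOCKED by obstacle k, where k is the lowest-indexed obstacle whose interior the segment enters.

BLOCKED by obstacle 1

Obstacle 1 [(1,6) (5,0) (11,9)]:
  edge (1,6)–(5,0): clear
  edge (5,0)–(11,9): crosses AB
  edge (11,9)–(1,6): crosses AB
  → BLOCKED
Obstacle 2 [(13,0) (23,8) (22,11) (13,11)]:
  edge (13,0)–(23,8): clear
  edge (23,8)–(22,11): clear
  edge (22,11)–(13,11): clear
  edge (13,11)–(13,0): clear
  midpoint (9/2,17/2) outside
  → clear
Obstacle 3 [(0,21) (4,15) (9,16) (11,21)]:
  edge (0,21)–(4,15): clear
  edge (4,15)–(9,16): clear
  edge (9,16)–(11,21): clear
  edge (11,21)–(0,21): clear
  midpoint (9/2,17/2) outside
  → clear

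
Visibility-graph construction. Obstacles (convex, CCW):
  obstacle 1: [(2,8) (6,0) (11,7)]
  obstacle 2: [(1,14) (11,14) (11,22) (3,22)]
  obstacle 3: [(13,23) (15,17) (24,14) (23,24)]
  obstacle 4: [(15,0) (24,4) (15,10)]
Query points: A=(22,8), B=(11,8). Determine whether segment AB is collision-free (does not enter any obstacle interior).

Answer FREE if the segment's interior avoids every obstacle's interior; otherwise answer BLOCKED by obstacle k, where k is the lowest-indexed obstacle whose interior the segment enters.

Obstacle 1 [(2,8) (6,0) (11,7)]:
  edge (2,8)–(6,0): clear
  edge (6,0)–(11,7): clear
  edge (11,7)–(2,8): clear
  midpoint (33/2,8) outside
  → clear
Obstacle 2 [(1,14) (11,14) (11,22) (3,22)]:
  edge (1,14)–(11,14): clear
  edge (11,14)–(11,22): clear
  edge (11,22)–(3,22): clear
  edge (3,22)–(1,14): clear
  midpoint (33/2,8) outside
  → clear
Obstacle 3 [(13,23) (15,17) (24,14) (23,24)]:
  edge (13,23)–(15,17): clear
  edge (15,17)–(24,14): clear
  edge (24,14)–(23,24): clear
  edge (23,24)–(13,23): clear
  midpoint (33/2,8) outside
  → clear
Obstacle 4 [(15,0) (24,4) (15,10)]:
  edge (15,0)–(24,4): clear
  edge (24,4)–(15,10): crosses AB
  edge (15,10)–(15,0): crosses AB
  → BLOCKED

BLOCKED by obstacle 4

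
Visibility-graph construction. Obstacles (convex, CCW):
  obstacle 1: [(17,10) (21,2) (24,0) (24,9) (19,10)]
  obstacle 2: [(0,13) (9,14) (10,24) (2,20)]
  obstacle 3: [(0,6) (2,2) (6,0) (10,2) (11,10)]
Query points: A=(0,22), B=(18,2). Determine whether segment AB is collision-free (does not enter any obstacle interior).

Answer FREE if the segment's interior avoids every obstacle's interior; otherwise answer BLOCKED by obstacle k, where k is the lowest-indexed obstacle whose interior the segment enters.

Obstacle 1 [(17,10) (21,2) (24,0) (24,9) (19,10)]:
  edge (17,10)–(21,2): clear
  edge (21,2)–(24,0): clear
  edge (24,0)–(24,9): clear
  edge (24,9)–(19,10): clear
  edge (19,10)–(17,10): clear
  midpoint (9,12) outside
  → clear
Obstacle 2 [(0,13) (9,14) (10,24) (2,20)]:
  edge (0,13)–(9,14): crosses AB
  edge (9,14)–(10,24): clear
  edge (10,24)–(2,20): clear
  edge (2,20)–(0,13): crosses AB
  → BLOCKED
Obstacle 3 [(0,6) (2,2) (6,0) (10,2) (11,10)]:
  edge (0,6)–(2,2): clear
  edge (2,2)–(6,0): clear
  edge (6,0)–(10,2): clear
  edge (10,2)–(11,10): crosses AB
  edge (11,10)–(0,6): crosses AB
  → BLOCKED

BLOCKED by obstacle 2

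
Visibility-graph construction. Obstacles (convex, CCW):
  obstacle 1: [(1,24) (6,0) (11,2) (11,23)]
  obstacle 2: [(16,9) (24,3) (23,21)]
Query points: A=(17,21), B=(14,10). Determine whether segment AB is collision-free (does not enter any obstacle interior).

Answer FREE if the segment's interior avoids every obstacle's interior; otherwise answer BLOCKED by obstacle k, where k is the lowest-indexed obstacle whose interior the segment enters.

FREE

Obstacle 1 [(1,24) (6,0) (11,2) (11,23)]:
  edge (1,24)–(6,0): clear
  edge (6,0)–(11,2): clear
  edge (11,2)–(11,23): clear
  edge (11,23)–(1,24): clear
  midpoint (31/2,31/2) outside
  → clear
Obstacle 2 [(16,9) (24,3) (23,21)]:
  edge (16,9)–(24,3): clear
  edge (24,3)–(23,21): clear
  edge (23,21)–(16,9): clear
  midpoint (31/2,31/2) outside
  → clear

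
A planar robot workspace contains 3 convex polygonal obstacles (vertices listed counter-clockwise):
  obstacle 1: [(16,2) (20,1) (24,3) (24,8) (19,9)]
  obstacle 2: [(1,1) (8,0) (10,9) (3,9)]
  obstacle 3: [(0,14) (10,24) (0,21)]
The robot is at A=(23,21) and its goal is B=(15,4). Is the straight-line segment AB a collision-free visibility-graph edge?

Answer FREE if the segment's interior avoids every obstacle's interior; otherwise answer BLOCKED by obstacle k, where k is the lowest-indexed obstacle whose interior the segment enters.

Obstacle 1 [(16,2) (20,1) (24,3) (24,8) (19,9)]:
  edge (16,2)–(20,1): clear
  edge (20,1)–(24,3): clear
  edge (24,3)–(24,8): clear
  edge (24,8)–(19,9): clear
  edge (19,9)–(16,2): clear
  midpoint (19,25/2) outside
  → clear
Obstacle 2 [(1,1) (8,0) (10,9) (3,9)]:
  edge (1,1)–(8,0): clear
  edge (8,0)–(10,9): clear
  edge (10,9)–(3,9): clear
  edge (3,9)–(1,1): clear
  midpoint (19,25/2) outside
  → clear
Obstacle 3 [(0,14) (10,24) (0,21)]:
  edge (0,14)–(10,24): clear
  edge (10,24)–(0,21): clear
  edge (0,21)–(0,14): clear
  midpoint (19,25/2) outside
  → clear

FREE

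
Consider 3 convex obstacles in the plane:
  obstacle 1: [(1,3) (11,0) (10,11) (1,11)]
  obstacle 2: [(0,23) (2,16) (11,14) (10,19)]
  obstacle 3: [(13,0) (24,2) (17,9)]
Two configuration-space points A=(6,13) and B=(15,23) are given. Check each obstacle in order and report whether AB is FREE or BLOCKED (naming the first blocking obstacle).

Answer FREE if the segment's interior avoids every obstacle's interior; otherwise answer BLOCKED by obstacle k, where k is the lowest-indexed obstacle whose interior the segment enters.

Obstacle 1 [(1,3) (11,0) (10,11) (1,11)]:
  edge (1,3)–(11,0): clear
  edge (11,0)–(10,11): clear
  edge (10,11)–(1,11): clear
  edge (1,11)–(1,3): clear
  midpoint (21/2,18) outside
  → clear
Obstacle 2 [(0,23) (2,16) (11,14) (10,19)]:
  edge (0,23)–(2,16): clear
  edge (2,16)–(11,14): crosses AB
  edge (11,14)–(10,19): crosses AB
  edge (10,19)–(0,23): clear
  → BLOCKED
Obstacle 3 [(13,0) (24,2) (17,9)]:
  edge (13,0)–(24,2): clear
  edge (24,2)–(17,9): clear
  edge (17,9)–(13,0): clear
  midpoint (21/2,18) outside
  → clear

BLOCKED by obstacle 2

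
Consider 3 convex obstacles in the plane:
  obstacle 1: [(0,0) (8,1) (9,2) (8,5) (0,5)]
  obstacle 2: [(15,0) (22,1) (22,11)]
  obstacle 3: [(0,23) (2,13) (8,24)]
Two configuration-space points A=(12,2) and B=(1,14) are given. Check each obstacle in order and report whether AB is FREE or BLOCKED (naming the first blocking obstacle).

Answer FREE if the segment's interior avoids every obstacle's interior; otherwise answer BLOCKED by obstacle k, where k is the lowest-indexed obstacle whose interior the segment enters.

FREE

Obstacle 1 [(0,0) (8,1) (9,2) (8,5) (0,5)]:
  edge (0,0)–(8,1): clear
  edge (8,1)–(9,2): clear
  edge (9,2)–(8,5): clear
  edge (8,5)–(0,5): clear
  edge (0,5)–(0,0): clear
  midpoint (13/2,8) outside
  → clear
Obstacle 2 [(15,0) (22,1) (22,11)]:
  edge (15,0)–(22,1): clear
  edge (22,1)–(22,11): clear
  edge (22,11)–(15,0): clear
  midpoint (13/2,8) outside
  → clear
Obstacle 3 [(0,23) (2,13) (8,24)]:
  edge (0,23)–(2,13): clear
  edge (2,13)–(8,24): clear
  edge (8,24)–(0,23): clear
  midpoint (13/2,8) outside
  → clear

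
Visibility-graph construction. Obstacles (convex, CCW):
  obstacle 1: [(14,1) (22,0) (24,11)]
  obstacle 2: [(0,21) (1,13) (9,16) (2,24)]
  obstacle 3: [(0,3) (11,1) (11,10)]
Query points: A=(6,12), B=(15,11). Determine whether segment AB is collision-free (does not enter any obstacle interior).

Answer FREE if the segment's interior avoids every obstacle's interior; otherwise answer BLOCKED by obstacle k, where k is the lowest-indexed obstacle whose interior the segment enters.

Obstacle 1 [(14,1) (22,0) (24,11)]:
  edge (14,1)–(22,0): clear
  edge (22,0)–(24,11): clear
  edge (24,11)–(14,1): clear
  midpoint (21/2,23/2) outside
  → clear
Obstacle 2 [(0,21) (1,13) (9,16) (2,24)]:
  edge (0,21)–(1,13): clear
  edge (1,13)–(9,16): clear
  edge (9,16)–(2,24): clear
  edge (2,24)–(0,21): clear
  midpoint (21/2,23/2) outside
  → clear
Obstacle 3 [(0,3) (11,1) (11,10)]:
  edge (0,3)–(11,1): clear
  edge (11,1)–(11,10): clear
  edge (11,10)–(0,3): clear
  midpoint (21/2,23/2) outside
  → clear

FREE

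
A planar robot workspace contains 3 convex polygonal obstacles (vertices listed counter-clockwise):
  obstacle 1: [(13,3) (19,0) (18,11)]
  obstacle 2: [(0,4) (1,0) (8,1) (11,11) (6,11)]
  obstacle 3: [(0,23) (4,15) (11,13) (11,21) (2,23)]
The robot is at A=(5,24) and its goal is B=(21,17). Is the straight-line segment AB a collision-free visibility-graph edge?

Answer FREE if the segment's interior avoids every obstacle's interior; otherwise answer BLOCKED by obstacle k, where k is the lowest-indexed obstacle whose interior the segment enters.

Obstacle 1 [(13,3) (19,0) (18,11)]:
  edge (13,3)–(19,0): clear
  edge (19,0)–(18,11): clear
  edge (18,11)–(13,3): clear
  midpoint (13,41/2) outside
  → clear
Obstacle 2 [(0,4) (1,0) (8,1) (11,11) (6,11)]:
  edge (0,4)–(1,0): clear
  edge (1,0)–(8,1): clear
  edge (8,1)–(11,11): clear
  edge (11,11)–(6,11): clear
  edge (6,11)–(0,4): clear
  midpoint (13,41/2) outside
  → clear
Obstacle 3 [(0,23) (4,15) (11,13) (11,21) (2,23)]:
  edge (0,23)–(4,15): clear
  edge (4,15)–(11,13): clear
  edge (11,13)–(11,21): clear
  edge (11,21)–(2,23): clear
  edge (2,23)–(0,23): clear
  midpoint (13,41/2) outside
  → clear

FREE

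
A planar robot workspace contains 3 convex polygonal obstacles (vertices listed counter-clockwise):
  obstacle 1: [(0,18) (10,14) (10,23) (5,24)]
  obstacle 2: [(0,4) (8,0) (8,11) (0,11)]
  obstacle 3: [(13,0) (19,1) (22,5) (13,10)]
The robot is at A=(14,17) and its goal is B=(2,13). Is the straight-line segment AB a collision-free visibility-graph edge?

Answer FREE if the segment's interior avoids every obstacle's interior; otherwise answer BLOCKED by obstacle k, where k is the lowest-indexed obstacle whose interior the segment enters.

BLOCKED by obstacle 1

Obstacle 1 [(0,18) (10,14) (10,23) (5,24)]:
  edge (0,18)–(10,14): crosses AB
  edge (10,14)–(10,23): crosses AB
  edge (10,23)–(5,24): clear
  edge (5,24)–(0,18): clear
  → BLOCKED
Obstacle 2 [(0,4) (8,0) (8,11) (0,11)]:
  edge (0,4)–(8,0): clear
  edge (8,0)–(8,11): clear
  edge (8,11)–(0,11): clear
  edge (0,11)–(0,4): clear
  midpoint (8,15) outside
  → clear
Obstacle 3 [(13,0) (19,1) (22,5) (13,10)]:
  edge (13,0)–(19,1): clear
  edge (19,1)–(22,5): clear
  edge (22,5)–(13,10): clear
  edge (13,10)–(13,0): clear
  midpoint (8,15) outside
  → clear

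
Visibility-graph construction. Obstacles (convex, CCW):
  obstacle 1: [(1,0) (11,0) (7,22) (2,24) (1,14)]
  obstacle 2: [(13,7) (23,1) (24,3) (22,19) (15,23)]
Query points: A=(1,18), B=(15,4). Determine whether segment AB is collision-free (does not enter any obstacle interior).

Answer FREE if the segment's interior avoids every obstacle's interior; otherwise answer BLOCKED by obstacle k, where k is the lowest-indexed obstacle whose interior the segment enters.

BLOCKED by obstacle 1

Obstacle 1 [(1,0) (11,0) (7,22) (2,24) (1,14)]:
  edge (1,0)–(11,0): clear
  edge (11,0)–(7,22): crosses AB
  edge (7,22)–(2,24): clear
  edge (2,24)–(1,14): crosses AB
  edge (1,14)–(1,0): clear
  → BLOCKED
Obstacle 2 [(13,7) (23,1) (24,3) (22,19) (15,23)]:
  edge (13,7)–(23,1): clear
  edge (23,1)–(24,3): clear
  edge (24,3)–(22,19): clear
  edge (22,19)–(15,23): clear
  edge (15,23)–(13,7): clear
  midpoint (8,11) outside
  → clear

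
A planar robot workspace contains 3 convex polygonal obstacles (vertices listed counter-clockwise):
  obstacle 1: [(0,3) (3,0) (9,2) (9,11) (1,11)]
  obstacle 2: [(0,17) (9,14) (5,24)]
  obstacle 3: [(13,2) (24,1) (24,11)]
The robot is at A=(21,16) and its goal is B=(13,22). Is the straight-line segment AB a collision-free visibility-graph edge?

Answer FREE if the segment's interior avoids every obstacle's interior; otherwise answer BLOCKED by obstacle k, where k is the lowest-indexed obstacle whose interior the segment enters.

Obstacle 1 [(0,3) (3,0) (9,2) (9,11) (1,11)]:
  edge (0,3)–(3,0): clear
  edge (3,0)–(9,2): clear
  edge (9,2)–(9,11): clear
  edge (9,11)–(1,11): clear
  edge (1,11)–(0,3): clear
  midpoint (17,19) outside
  → clear
Obstacle 2 [(0,17) (9,14) (5,24)]:
  edge (0,17)–(9,14): clear
  edge (9,14)–(5,24): clear
  edge (5,24)–(0,17): clear
  midpoint (17,19) outside
  → clear
Obstacle 3 [(13,2) (24,1) (24,11)]:
  edge (13,2)–(24,1): clear
  edge (24,1)–(24,11): clear
  edge (24,11)–(13,2): clear
  midpoint (17,19) outside
  → clear

FREE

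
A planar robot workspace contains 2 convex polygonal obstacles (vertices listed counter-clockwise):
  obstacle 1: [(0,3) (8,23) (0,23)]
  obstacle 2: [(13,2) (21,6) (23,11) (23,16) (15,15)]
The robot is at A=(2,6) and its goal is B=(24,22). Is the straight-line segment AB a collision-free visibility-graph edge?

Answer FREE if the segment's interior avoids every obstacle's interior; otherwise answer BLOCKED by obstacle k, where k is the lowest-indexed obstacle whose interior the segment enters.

Obstacle 1 [(0,3) (8,23) (0,23)]:
  edge (0,3)–(8,23): clear
  edge (8,23)–(0,23): clear
  edge (0,23)–(0,3): clear
  midpoint (13,14) outside
  → clear
Obstacle 2 [(13,2) (21,6) (23,11) (23,16) (15,15)]:
  edge (13,2)–(21,6): clear
  edge (21,6)–(23,11): clear
  edge (23,11)–(23,16): clear
  edge (23,16)–(15,15): clear
  edge (15,15)–(13,2): clear
  midpoint (13,14) outside
  → clear

FREE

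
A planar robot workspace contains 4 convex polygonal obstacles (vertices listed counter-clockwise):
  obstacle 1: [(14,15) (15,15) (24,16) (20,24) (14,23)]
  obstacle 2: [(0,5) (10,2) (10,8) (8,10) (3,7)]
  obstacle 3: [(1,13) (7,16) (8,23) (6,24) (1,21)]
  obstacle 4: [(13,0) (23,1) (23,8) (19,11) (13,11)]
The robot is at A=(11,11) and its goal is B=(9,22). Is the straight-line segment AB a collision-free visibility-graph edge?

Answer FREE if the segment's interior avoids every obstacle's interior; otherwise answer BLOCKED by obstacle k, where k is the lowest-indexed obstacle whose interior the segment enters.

FREE

Obstacle 1 [(14,15) (15,15) (24,16) (20,24) (14,23)]:
  edge (14,15)–(15,15): clear
  edge (15,15)–(24,16): clear
  edge (24,16)–(20,24): clear
  edge (20,24)–(14,23): clear
  edge (14,23)–(14,15): clear
  midpoint (10,33/2) outside
  → clear
Obstacle 2 [(0,5) (10,2) (10,8) (8,10) (3,7)]:
  edge (0,5)–(10,2): clear
  edge (10,2)–(10,8): clear
  edge (10,8)–(8,10): clear
  edge (8,10)–(3,7): clear
  edge (3,7)–(0,5): clear
  midpoint (10,33/2) outside
  → clear
Obstacle 3 [(1,13) (7,16) (8,23) (6,24) (1,21)]:
  edge (1,13)–(7,16): clear
  edge (7,16)–(8,23): clear
  edge (8,23)–(6,24): clear
  edge (6,24)–(1,21): clear
  edge (1,21)–(1,13): clear
  midpoint (10,33/2) outside
  → clear
Obstacle 4 [(13,0) (23,1) (23,8) (19,11) (13,11)]:
  edge (13,0)–(23,1): clear
  edge (23,1)–(23,8): clear
  edge (23,8)–(19,11): clear
  edge (19,11)–(13,11): clear
  edge (13,11)–(13,0): clear
  midpoint (10,33/2) outside
  → clear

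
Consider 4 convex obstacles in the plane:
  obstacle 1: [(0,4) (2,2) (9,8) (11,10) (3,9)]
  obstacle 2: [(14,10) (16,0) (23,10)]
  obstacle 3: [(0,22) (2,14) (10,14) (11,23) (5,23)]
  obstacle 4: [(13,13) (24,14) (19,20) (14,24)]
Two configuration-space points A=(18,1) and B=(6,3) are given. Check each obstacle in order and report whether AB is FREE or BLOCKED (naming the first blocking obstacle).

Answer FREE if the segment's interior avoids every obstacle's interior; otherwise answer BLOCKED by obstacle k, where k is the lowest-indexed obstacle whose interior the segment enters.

BLOCKED by obstacle 2

Obstacle 1 [(0,4) (2,2) (9,8) (11,10) (3,9)]:
  edge (0,4)–(2,2): clear
  edge (2,2)–(9,8): clear
  edge (9,8)–(11,10): clear
  edge (11,10)–(3,9): clear
  edge (3,9)–(0,4): clear
  midpoint (12,2) outside
  → clear
Obstacle 2 [(14,10) (16,0) (23,10)]:
  edge (14,10)–(16,0): crosses AB
  edge (16,0)–(23,10): crosses AB
  edge (23,10)–(14,10): clear
  → BLOCKED
Obstacle 3 [(0,22) (2,14) (10,14) (11,23) (5,23)]:
  edge (0,22)–(2,14): clear
  edge (2,14)–(10,14): clear
  edge (10,14)–(11,23): clear
  edge (11,23)–(5,23): clear
  edge (5,23)–(0,22): clear
  midpoint (12,2) outside
  → clear
Obstacle 4 [(13,13) (24,14) (19,20) (14,24)]:
  edge (13,13)–(24,14): clear
  edge (24,14)–(19,20): clear
  edge (19,20)–(14,24): clear
  edge (14,24)–(13,13): clear
  midpoint (12,2) outside
  → clear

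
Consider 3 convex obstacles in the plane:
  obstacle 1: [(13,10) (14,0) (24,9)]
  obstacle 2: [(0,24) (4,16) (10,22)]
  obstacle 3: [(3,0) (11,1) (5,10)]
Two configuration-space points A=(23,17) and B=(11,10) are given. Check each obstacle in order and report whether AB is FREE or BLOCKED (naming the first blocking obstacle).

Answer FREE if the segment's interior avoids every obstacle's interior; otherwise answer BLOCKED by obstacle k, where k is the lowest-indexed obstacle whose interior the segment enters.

FREE

Obstacle 1 [(13,10) (14,0) (24,9)]:
  edge (13,10)–(14,0): clear
  edge (14,0)–(24,9): clear
  edge (24,9)–(13,10): clear
  midpoint (17,27/2) outside
  → clear
Obstacle 2 [(0,24) (4,16) (10,22)]:
  edge (0,24)–(4,16): clear
  edge (4,16)–(10,22): clear
  edge (10,22)–(0,24): clear
  midpoint (17,27/2) outside
  → clear
Obstacle 3 [(3,0) (11,1) (5,10)]:
  edge (3,0)–(11,1): clear
  edge (11,1)–(5,10): clear
  edge (5,10)–(3,0): clear
  midpoint (17,27/2) outside
  → clear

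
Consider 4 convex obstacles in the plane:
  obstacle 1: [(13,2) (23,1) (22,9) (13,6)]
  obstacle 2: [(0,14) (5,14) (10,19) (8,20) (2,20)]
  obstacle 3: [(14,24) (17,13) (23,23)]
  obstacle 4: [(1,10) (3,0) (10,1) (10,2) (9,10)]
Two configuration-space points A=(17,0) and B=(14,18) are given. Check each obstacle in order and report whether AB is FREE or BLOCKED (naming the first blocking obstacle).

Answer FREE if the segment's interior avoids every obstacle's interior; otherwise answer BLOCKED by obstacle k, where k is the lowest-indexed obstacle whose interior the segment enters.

BLOCKED by obstacle 1

Obstacle 1 [(13,2) (23,1) (22,9) (13,6)]:
  edge (13,2)–(23,1): crosses AB
  edge (23,1)–(22,9): clear
  edge (22,9)–(13,6): crosses AB
  edge (13,6)–(13,2): clear
  → BLOCKED
Obstacle 2 [(0,14) (5,14) (10,19) (8,20) (2,20)]:
  edge (0,14)–(5,14): clear
  edge (5,14)–(10,19): clear
  edge (10,19)–(8,20): clear
  edge (8,20)–(2,20): clear
  edge (2,20)–(0,14): clear
  midpoint (31/2,9) outside
  → clear
Obstacle 3 [(14,24) (17,13) (23,23)]:
  edge (14,24)–(17,13): clear
  edge (17,13)–(23,23): clear
  edge (23,23)–(14,24): clear
  midpoint (31/2,9) outside
  → clear
Obstacle 4 [(1,10) (3,0) (10,1) (10,2) (9,10)]:
  edge (1,10)–(3,0): clear
  edge (3,0)–(10,1): clear
  edge (10,1)–(10,2): clear
  edge (10,2)–(9,10): clear
  edge (9,10)–(1,10): clear
  midpoint (31/2,9) outside
  → clear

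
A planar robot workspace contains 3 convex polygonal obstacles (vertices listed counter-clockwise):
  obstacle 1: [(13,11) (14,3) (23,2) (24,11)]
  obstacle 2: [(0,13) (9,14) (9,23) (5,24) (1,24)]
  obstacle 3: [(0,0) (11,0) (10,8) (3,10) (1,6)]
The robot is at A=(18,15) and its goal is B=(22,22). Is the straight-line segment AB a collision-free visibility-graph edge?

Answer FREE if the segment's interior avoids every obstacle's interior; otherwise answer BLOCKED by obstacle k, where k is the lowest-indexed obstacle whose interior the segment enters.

Obstacle 1 [(13,11) (14,3) (23,2) (24,11)]:
  edge (13,11)–(14,3): clear
  edge (14,3)–(23,2): clear
  edge (23,2)–(24,11): clear
  edge (24,11)–(13,11): clear
  midpoint (20,37/2) outside
  → clear
Obstacle 2 [(0,13) (9,14) (9,23) (5,24) (1,24)]:
  edge (0,13)–(9,14): clear
  edge (9,14)–(9,23): clear
  edge (9,23)–(5,24): clear
  edge (5,24)–(1,24): clear
  edge (1,24)–(0,13): clear
  midpoint (20,37/2) outside
  → clear
Obstacle 3 [(0,0) (11,0) (10,8) (3,10) (1,6)]:
  edge (0,0)–(11,0): clear
  edge (11,0)–(10,8): clear
  edge (10,8)–(3,10): clear
  edge (3,10)–(1,6): clear
  edge (1,6)–(0,0): clear
  midpoint (20,37/2) outside
  → clear

FREE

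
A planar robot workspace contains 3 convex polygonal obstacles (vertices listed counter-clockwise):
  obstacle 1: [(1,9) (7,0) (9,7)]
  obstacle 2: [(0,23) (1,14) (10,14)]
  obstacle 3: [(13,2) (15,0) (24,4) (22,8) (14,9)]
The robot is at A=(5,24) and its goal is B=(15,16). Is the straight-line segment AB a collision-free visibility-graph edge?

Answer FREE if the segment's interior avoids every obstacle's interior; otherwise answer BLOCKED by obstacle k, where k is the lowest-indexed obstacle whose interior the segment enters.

Obstacle 1 [(1,9) (7,0) (9,7)]:
  edge (1,9)–(7,0): clear
  edge (7,0)–(9,7): clear
  edge (9,7)–(1,9): clear
  midpoint (10,20) outside
  → clear
Obstacle 2 [(0,23) (1,14) (10,14)]:
  edge (0,23)–(1,14): clear
  edge (1,14)–(10,14): clear
  edge (10,14)–(0,23): clear
  midpoint (10,20) outside
  → clear
Obstacle 3 [(13,2) (15,0) (24,4) (22,8) (14,9)]:
  edge (13,2)–(15,0): clear
  edge (15,0)–(24,4): clear
  edge (24,4)–(22,8): clear
  edge (22,8)–(14,9): clear
  edge (14,9)–(13,2): clear
  midpoint (10,20) outside
  → clear

FREE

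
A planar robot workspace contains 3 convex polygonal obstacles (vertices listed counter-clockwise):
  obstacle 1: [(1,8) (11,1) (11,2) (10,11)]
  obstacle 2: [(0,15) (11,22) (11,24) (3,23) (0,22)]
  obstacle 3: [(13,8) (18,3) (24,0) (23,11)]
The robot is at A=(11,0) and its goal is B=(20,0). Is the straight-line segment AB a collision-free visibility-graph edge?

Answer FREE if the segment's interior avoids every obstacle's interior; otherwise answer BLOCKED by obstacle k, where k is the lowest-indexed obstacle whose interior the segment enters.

Obstacle 1 [(1,8) (11,1) (11,2) (10,11)]:
  edge (1,8)–(11,1): clear
  edge (11,1)–(11,2): clear
  edge (11,2)–(10,11): clear
  edge (10,11)–(1,8): clear
  midpoint (31/2,0) outside
  → clear
Obstacle 2 [(0,15) (11,22) (11,24) (3,23) (0,22)]:
  edge (0,15)–(11,22): clear
  edge (11,22)–(11,24): clear
  edge (11,24)–(3,23): clear
  edge (3,23)–(0,22): clear
  edge (0,22)–(0,15): clear
  midpoint (31/2,0) outside
  → clear
Obstacle 3 [(13,8) (18,3) (24,0) (23,11)]:
  edge (13,8)–(18,3): clear
  edge (18,3)–(24,0): clear
  edge (24,0)–(23,11): clear
  edge (23,11)–(13,8): clear
  midpoint (31/2,0) outside
  → clear

FREE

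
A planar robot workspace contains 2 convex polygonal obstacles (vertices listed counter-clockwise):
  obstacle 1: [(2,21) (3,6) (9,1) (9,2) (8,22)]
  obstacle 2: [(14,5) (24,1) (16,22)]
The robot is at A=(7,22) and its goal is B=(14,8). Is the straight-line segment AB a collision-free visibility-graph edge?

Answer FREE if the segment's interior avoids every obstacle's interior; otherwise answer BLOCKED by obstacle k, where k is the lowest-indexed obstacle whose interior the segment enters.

BLOCKED by obstacle 1

Obstacle 1 [(2,21) (3,6) (9,1) (9,2) (8,22)]:
  edge (2,21)–(3,6): clear
  edge (3,6)–(9,1): clear
  edge (9,1)–(9,2): clear
  edge (9,2)–(8,22): crosses AB
  edge (8,22)–(2,21): crosses AB
  → BLOCKED
Obstacle 2 [(14,5) (24,1) (16,22)]:
  edge (14,5)–(24,1): clear
  edge (24,1)–(16,22): clear
  edge (16,22)–(14,5): clear
  midpoint (21/2,15) outside
  → clear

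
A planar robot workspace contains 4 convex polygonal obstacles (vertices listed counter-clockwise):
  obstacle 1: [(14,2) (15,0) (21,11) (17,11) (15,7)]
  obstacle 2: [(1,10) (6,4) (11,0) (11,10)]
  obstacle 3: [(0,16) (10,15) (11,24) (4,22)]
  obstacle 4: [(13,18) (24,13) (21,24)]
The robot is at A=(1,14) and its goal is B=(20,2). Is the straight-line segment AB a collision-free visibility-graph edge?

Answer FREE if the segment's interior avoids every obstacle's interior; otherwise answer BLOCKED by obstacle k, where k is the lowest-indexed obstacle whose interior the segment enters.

BLOCKED by obstacle 1

Obstacle 1 [(14,2) (15,0) (21,11) (17,11) (15,7)]:
  edge (14,2)–(15,0): clear
  edge (15,0)–(21,11): crosses AB
  edge (21,11)–(17,11): clear
  edge (17,11)–(15,7): clear
  edge (15,7)–(14,2): crosses AB
  → BLOCKED
Obstacle 2 [(1,10) (6,4) (11,0) (11,10)]:
  edge (1,10)–(6,4): clear
  edge (6,4)–(11,0): clear
  edge (11,0)–(11,10): crosses AB
  edge (11,10)–(1,10): crosses AB
  → BLOCKED
Obstacle 3 [(0,16) (10,15) (11,24) (4,22)]:
  edge (0,16)–(10,15): clear
  edge (10,15)–(11,24): clear
  edge (11,24)–(4,22): clear
  edge (4,22)–(0,16): clear
  midpoint (21/2,8) outside
  → clear
Obstacle 4 [(13,18) (24,13) (21,24)]:
  edge (13,18)–(24,13): clear
  edge (24,13)–(21,24): clear
  edge (21,24)–(13,18): clear
  midpoint (21/2,8) outside
  → clear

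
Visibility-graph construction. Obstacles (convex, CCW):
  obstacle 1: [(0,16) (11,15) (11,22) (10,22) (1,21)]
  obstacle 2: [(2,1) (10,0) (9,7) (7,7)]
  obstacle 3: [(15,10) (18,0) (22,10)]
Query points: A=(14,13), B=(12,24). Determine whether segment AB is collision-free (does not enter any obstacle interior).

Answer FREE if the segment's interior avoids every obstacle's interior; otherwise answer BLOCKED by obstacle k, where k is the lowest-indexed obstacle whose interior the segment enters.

FREE

Obstacle 1 [(0,16) (11,15) (11,22) (10,22) (1,21)]:
  edge (0,16)–(11,15): clear
  edge (11,15)–(11,22): clear
  edge (11,22)–(10,22): clear
  edge (10,22)–(1,21): clear
  edge (1,21)–(0,16): clear
  midpoint (13,37/2) outside
  → clear
Obstacle 2 [(2,1) (10,0) (9,7) (7,7)]:
  edge (2,1)–(10,0): clear
  edge (10,0)–(9,7): clear
  edge (9,7)–(7,7): clear
  edge (7,7)–(2,1): clear
  midpoint (13,37/2) outside
  → clear
Obstacle 3 [(15,10) (18,0) (22,10)]:
  edge (15,10)–(18,0): clear
  edge (18,0)–(22,10): clear
  edge (22,10)–(15,10): clear
  midpoint (13,37/2) outside
  → clear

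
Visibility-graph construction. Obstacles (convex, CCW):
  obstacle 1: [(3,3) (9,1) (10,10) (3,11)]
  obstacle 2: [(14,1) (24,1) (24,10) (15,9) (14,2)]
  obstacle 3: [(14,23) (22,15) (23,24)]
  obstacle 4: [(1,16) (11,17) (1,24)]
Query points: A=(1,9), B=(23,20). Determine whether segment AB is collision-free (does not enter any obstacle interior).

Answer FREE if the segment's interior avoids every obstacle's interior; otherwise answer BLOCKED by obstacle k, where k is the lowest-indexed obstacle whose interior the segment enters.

BLOCKED by obstacle 1

Obstacle 1 [(3,3) (9,1) (10,10) (3,11)]:
  edge (3,3)–(9,1): clear
  edge (9,1)–(10,10): clear
  edge (10,10)–(3,11): crosses AB
  edge (3,11)–(3,3): crosses AB
  → BLOCKED
Obstacle 2 [(14,1) (24,1) (24,10) (15,9) (14,2)]:
  edge (14,1)–(24,1): clear
  edge (24,1)–(24,10): clear
  edge (24,10)–(15,9): clear
  edge (15,9)–(14,2): clear
  edge (14,2)–(14,1): clear
  midpoint (12,29/2) outside
  → clear
Obstacle 3 [(14,23) (22,15) (23,24)]:
  edge (14,23)–(22,15): crosses AB
  edge (22,15)–(23,24): crosses AB
  edge (23,24)–(14,23): clear
  → BLOCKED
Obstacle 4 [(1,16) (11,17) (1,24)]:
  edge (1,16)–(11,17): clear
  edge (11,17)–(1,24): clear
  edge (1,24)–(1,16): clear
  midpoint (12,29/2) outside
  → clear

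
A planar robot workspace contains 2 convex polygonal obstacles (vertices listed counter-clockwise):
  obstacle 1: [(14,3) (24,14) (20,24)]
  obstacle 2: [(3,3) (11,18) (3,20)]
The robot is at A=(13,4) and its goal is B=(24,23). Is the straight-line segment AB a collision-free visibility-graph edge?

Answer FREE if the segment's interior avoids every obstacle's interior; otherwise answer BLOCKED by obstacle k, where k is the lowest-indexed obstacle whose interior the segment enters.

BLOCKED by obstacle 1

Obstacle 1 [(14,3) (24,14) (20,24)]:
  edge (14,3)–(24,14): clear
  edge (24,14)–(20,24): crosses AB
  edge (20,24)–(14,3): crosses AB
  → BLOCKED
Obstacle 2 [(3,3) (11,18) (3,20)]:
  edge (3,3)–(11,18): clear
  edge (11,18)–(3,20): clear
  edge (3,20)–(3,3): clear
  midpoint (37/2,27/2) outside
  → clear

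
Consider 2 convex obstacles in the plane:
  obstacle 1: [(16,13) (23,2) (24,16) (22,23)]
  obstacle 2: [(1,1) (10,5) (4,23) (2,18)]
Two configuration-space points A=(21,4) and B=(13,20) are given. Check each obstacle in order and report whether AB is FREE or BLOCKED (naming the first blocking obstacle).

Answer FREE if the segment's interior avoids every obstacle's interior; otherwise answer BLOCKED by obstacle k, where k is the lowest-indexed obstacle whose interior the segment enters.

Obstacle 1 [(16,13) (23,2) (24,16) (22,23)]:
  edge (16,13)–(23,2): crosses AB
  edge (23,2)–(24,16): clear
  edge (24,16)–(22,23): clear
  edge (22,23)–(16,13): crosses AB
  → BLOCKED
Obstacle 2 [(1,1) (10,5) (4,23) (2,18)]:
  edge (1,1)–(10,5): clear
  edge (10,5)–(4,23): clear
  edge (4,23)–(2,18): clear
  edge (2,18)–(1,1): clear
  midpoint (17,12) outside
  → clear

BLOCKED by obstacle 1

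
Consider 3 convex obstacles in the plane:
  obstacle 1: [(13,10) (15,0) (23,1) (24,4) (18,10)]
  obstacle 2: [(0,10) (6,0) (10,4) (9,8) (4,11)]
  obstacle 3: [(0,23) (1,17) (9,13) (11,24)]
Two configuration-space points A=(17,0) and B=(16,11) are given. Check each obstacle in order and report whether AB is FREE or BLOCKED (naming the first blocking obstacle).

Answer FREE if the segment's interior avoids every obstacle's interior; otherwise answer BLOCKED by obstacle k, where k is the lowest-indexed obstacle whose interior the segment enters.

Obstacle 1 [(13,10) (15,0) (23,1) (24,4) (18,10)]:
  edge (13,10)–(15,0): clear
  edge (15,0)–(23,1): crosses AB
  edge (23,1)–(24,4): clear
  edge (24,4)–(18,10): clear
  edge (18,10)–(13,10): crosses AB
  → BLOCKED
Obstacle 2 [(0,10) (6,0) (10,4) (9,8) (4,11)]:
  edge (0,10)–(6,0): clear
  edge (6,0)–(10,4): clear
  edge (10,4)–(9,8): clear
  edge (9,8)–(4,11): clear
  edge (4,11)–(0,10): clear
  midpoint (33/2,11/2) outside
  → clear
Obstacle 3 [(0,23) (1,17) (9,13) (11,24)]:
  edge (0,23)–(1,17): clear
  edge (1,17)–(9,13): clear
  edge (9,13)–(11,24): clear
  edge (11,24)–(0,23): clear
  midpoint (33/2,11/2) outside
  → clear

BLOCKED by obstacle 1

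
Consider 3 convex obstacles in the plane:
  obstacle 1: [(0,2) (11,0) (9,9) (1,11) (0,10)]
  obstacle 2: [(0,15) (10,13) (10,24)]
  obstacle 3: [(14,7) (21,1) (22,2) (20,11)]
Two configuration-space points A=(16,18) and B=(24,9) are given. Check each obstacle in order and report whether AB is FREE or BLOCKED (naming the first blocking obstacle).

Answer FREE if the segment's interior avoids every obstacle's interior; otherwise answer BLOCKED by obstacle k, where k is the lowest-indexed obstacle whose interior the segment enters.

FREE

Obstacle 1 [(0,2) (11,0) (9,9) (1,11) (0,10)]:
  edge (0,2)–(11,0): clear
  edge (11,0)–(9,9): clear
  edge (9,9)–(1,11): clear
  edge (1,11)–(0,10): clear
  edge (0,10)–(0,2): clear
  midpoint (20,27/2) outside
  → clear
Obstacle 2 [(0,15) (10,13) (10,24)]:
  edge (0,15)–(10,13): clear
  edge (10,13)–(10,24): clear
  edge (10,24)–(0,15): clear
  midpoint (20,27/2) outside
  → clear
Obstacle 3 [(14,7) (21,1) (22,2) (20,11)]:
  edge (14,7)–(21,1): clear
  edge (21,1)–(22,2): clear
  edge (22,2)–(20,11): clear
  edge (20,11)–(14,7): clear
  midpoint (20,27/2) outside
  → clear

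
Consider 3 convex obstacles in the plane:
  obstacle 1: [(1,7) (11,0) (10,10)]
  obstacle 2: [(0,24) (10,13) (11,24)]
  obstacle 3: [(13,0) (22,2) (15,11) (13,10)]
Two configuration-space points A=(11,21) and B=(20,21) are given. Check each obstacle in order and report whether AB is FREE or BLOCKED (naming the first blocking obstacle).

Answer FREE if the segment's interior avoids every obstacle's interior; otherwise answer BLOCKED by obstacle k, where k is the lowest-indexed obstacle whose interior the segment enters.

FREE

Obstacle 1 [(1,7) (11,0) (10,10)]:
  edge (1,7)–(11,0): clear
  edge (11,0)–(10,10): clear
  edge (10,10)–(1,7): clear
  midpoint (31/2,21) outside
  → clear
Obstacle 2 [(0,24) (10,13) (11,24)]:
  edge (0,24)–(10,13): clear
  edge (10,13)–(11,24): clear
  edge (11,24)–(0,24): clear
  midpoint (31/2,21) outside
  → clear
Obstacle 3 [(13,0) (22,2) (15,11) (13,10)]:
  edge (13,0)–(22,2): clear
  edge (22,2)–(15,11): clear
  edge (15,11)–(13,10): clear
  edge (13,10)–(13,0): clear
  midpoint (31/2,21) outside
  → clear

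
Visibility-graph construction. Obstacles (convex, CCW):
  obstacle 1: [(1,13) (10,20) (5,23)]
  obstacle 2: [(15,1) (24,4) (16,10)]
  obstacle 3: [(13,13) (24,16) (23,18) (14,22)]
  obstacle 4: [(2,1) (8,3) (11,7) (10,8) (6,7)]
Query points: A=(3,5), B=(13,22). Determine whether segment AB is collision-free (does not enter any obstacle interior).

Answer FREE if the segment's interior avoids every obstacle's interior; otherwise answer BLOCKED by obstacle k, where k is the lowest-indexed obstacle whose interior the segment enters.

FREE

Obstacle 1 [(1,13) (10,20) (5,23)]:
  edge (1,13)–(10,20): clear
  edge (10,20)–(5,23): clear
  edge (5,23)–(1,13): clear
  midpoint (8,27/2) outside
  → clear
Obstacle 2 [(15,1) (24,4) (16,10)]:
  edge (15,1)–(24,4): clear
  edge (24,4)–(16,10): clear
  edge (16,10)–(15,1): clear
  midpoint (8,27/2) outside
  → clear
Obstacle 3 [(13,13) (24,16) (23,18) (14,22)]:
  edge (13,13)–(24,16): clear
  edge (24,16)–(23,18): clear
  edge (23,18)–(14,22): clear
  edge (14,22)–(13,13): clear
  midpoint (8,27/2) outside
  → clear
Obstacle 4 [(2,1) (8,3) (11,7) (10,8) (6,7)]:
  edge (2,1)–(8,3): clear
  edge (8,3)–(11,7): clear
  edge (11,7)–(10,8): clear
  edge (10,8)–(6,7): clear
  edge (6,7)–(2,1): clear
  midpoint (8,27/2) outside
  → clear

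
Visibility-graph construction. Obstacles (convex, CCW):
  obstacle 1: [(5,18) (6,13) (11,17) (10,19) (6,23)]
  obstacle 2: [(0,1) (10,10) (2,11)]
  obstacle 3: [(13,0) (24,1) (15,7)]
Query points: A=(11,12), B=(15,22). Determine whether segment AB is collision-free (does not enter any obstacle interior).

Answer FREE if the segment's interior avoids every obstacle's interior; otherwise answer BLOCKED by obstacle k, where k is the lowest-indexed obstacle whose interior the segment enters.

FREE

Obstacle 1 [(5,18) (6,13) (11,17) (10,19) (6,23)]:
  edge (5,18)–(6,13): clear
  edge (6,13)–(11,17): clear
  edge (11,17)–(10,19): clear
  edge (10,19)–(6,23): clear
  edge (6,23)–(5,18): clear
  midpoint (13,17) outside
  → clear
Obstacle 2 [(0,1) (10,10) (2,11)]:
  edge (0,1)–(10,10): clear
  edge (10,10)–(2,11): clear
  edge (2,11)–(0,1): clear
  midpoint (13,17) outside
  → clear
Obstacle 3 [(13,0) (24,1) (15,7)]:
  edge (13,0)–(24,1): clear
  edge (24,1)–(15,7): clear
  edge (15,7)–(13,0): clear
  midpoint (13,17) outside
  → clear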